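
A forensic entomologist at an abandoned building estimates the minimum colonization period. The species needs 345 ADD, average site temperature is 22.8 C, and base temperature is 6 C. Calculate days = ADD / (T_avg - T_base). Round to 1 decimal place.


Insect development time:
Effective temperature = avg_temp - T_base = 22.8 - 6 = 16.8 C
Days = ADD / effective_temp = 345 / 16.8 = 20.5 days

20.5


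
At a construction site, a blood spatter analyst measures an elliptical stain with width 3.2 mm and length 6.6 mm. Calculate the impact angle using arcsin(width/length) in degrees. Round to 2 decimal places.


Blood spatter impact angle calculation:
width / length = 3.2 / 6.6 = 0.484848
angle = arcsin(0.484848)
angle = 29.00 degrees

29.00


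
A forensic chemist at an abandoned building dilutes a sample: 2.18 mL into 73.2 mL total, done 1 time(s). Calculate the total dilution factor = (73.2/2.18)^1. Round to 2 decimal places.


Dilution factor calculation:
Single dilution = V_total / V_sample = 73.2 / 2.18 ≈ 33.577982
Number of dilutions = 1
Total DF = (73.2 / 2.18)^1 (full precision, rounded at the end) = 33.58

33.58


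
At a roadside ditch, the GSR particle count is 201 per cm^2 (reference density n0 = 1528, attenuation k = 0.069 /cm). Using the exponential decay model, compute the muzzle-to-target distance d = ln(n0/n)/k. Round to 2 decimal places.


GSR distance calculation:
n0/n = 1528 / 201 = 7.60199
ln(n0/n) = 2.02841
d = 2.02841 / 0.069 = 29.40 cm

29.40


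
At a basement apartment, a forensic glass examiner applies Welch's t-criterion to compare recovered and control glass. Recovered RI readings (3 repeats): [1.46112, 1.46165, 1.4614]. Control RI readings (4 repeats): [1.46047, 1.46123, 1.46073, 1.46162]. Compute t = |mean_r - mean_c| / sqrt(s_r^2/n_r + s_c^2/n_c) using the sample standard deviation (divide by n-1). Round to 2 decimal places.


Welch's t-criterion for glass RI comparison:
Recovered mean = sum / n_r = 4.38417 / 3 = 1.46139
Control mean = sum / n_c = 5.84405 / 4 = 1.4610125
Recovered sample variance s_r^2 = 7.03e-08
Control sample variance s_c^2 = 2.63492e-07
Welch SE (unpooled) = sqrt(s_r^2/n_r + s_c^2/n_c) = sqrt(2.34333e-08 + 6.58729e-08) = sqrt(8.93062e-08) = 0.000298841
|mean_r - mean_c| = 0.0003775
t = 0.0003775 / 0.000298841 = 1.26

1.26


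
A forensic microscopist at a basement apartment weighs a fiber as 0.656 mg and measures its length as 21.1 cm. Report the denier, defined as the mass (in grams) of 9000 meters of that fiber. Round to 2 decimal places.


Denier calculation:
Mass in grams = 0.656 mg / 1000 = 0.000656 g
Length in meters = 21.1 cm / 100 = 0.211 m
Linear density = mass / length = 0.000656 / 0.211 = 0.003109 g/m
Denier = (g/m) * 9000 = 0.003109 * 9000 = 27.98

27.98


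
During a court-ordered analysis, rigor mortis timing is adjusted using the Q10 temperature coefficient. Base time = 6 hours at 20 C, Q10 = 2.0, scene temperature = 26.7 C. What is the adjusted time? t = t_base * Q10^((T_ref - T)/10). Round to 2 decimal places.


Rigor mortis time adjustment:
Exponent = (T_ref - T_actual) / 10 = (20 - 26.7) / 10 = -0.67
Q10 factor = 2.0^-0.67 = 0.62851
t_adjusted = 6 * 0.62851 = 3.77 hours

3.77


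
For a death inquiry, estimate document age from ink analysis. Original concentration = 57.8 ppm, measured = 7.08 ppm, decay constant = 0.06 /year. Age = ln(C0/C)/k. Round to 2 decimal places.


Document age estimation:
C0/C = 57.8 / 7.08 = 8.163842
ln(C0/C) = 2.099715
t = 2.099715 / 0.06 = 35.00 years

35.00


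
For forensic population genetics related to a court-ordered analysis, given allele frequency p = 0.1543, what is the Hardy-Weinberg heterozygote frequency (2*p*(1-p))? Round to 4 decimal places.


Hardy-Weinberg heterozygote frequency:
q = 1 - p = 1 - 0.1543 = 0.8457
2pq = 2 * 0.1543 * 0.8457 = 0.2610

0.2610


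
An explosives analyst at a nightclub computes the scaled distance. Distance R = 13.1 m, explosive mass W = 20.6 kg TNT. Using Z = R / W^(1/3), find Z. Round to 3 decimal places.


Scaled distance calculation:
W^(1/3) = 20.6^(1/3) = 2.741295
Z = R / W^(1/3) = 13.1 / 2.741295
Z = 4.779 m/kg^(1/3)

4.779


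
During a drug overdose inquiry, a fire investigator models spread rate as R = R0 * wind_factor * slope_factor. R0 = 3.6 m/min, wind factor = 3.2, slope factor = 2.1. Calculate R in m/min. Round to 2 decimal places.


Fire spread rate calculation:
R = R0 * wind_factor * slope_factor
= 3.6 * 3.2 * 2.1
= 11.52 * 2.1
= 24.19 m/min

24.19


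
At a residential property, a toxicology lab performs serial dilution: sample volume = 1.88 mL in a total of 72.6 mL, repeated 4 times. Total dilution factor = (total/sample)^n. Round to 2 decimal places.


Dilution factor calculation:
Single dilution = V_total / V_sample = 72.6 / 1.88 ≈ 38.617021
Number of dilutions = 4
Total DF = (72.6 / 1.88)^4 (full precision, rounded at the end) = 2223899.13

2223899.13


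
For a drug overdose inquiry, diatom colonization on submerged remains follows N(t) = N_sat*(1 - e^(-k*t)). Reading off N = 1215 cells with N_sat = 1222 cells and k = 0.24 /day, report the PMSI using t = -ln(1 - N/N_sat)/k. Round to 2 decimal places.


PMSI from diatom colonization curve:
N / N_sat = 1215 / 1222 = 0.994272
1 - N/N_sat = 0.005728
ln(1 - N/N_sat) = -5.162389
t = -ln(1 - N/N_sat) / k = -(-5.162389) / 0.24 = 21.51 days

21.51


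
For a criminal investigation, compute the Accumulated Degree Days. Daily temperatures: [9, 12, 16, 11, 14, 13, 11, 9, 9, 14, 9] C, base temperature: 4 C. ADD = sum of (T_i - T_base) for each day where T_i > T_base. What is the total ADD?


Computing ADD day by day:
Day 1: max(0, 9 - 4) = 5
Day 2: max(0, 12 - 4) = 8
Day 3: max(0, 16 - 4) = 12
Day 4: max(0, 11 - 4) = 7
Day 5: max(0, 14 - 4) = 10
Day 6: max(0, 13 - 4) = 9
Day 7: max(0, 11 - 4) = 7
Day 8: max(0, 9 - 4) = 5
Day 9: max(0, 9 - 4) = 5
Day 10: max(0, 14 - 4) = 10
Day 11: max(0, 9 - 4) = 5
Total ADD = 83

83


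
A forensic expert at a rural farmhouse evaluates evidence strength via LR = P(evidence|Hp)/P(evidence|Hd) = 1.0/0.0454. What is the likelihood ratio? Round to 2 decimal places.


Likelihood ratio calculation:
LR = P(E|Hp) / P(E|Hd)
LR = 1.0 / 0.0454
LR = 22.03

22.03


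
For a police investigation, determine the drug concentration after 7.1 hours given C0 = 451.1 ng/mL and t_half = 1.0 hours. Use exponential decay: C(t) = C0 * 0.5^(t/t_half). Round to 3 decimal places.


Drug concentration decay:
Number of half-lives = t / t_half = 7.1 / 1.0 = 7.1
Decay factor = 0.5^7.1 = 0.00728932
C(t) = 451.1 * 0.00728932 = 3.288 ng/mL

3.288


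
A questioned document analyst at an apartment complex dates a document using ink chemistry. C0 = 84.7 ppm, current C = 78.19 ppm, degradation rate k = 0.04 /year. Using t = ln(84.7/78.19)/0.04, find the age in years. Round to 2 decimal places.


Document age estimation:
C0/C = 84.7 / 78.19 = 1.083259
ln(C0/C) = 0.079974
t = 0.079974 / 0.04 = 2.00 years

2.00


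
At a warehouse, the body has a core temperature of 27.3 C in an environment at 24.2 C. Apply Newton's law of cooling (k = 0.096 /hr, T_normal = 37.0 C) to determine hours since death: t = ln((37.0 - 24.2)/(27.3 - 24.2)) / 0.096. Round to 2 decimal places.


Using Newton's law of cooling:
t = ln((T_normal - T_ambient) / (T_body - T_ambient)) / k
T_normal - T_ambient = 12.8
T_body - T_ambient = 3.1
Ratio = 4.129032
ln(ratio) = 1.418043
t = 1.418043 / 0.096 = 14.77 hours

14.77


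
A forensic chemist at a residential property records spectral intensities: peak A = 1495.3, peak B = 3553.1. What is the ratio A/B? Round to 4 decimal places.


Spectral peak ratio:
Peak A = 1495.3 counts
Peak B = 3553.1 counts
Ratio = 1495.3 / 3553.1 = 0.4208

0.4208


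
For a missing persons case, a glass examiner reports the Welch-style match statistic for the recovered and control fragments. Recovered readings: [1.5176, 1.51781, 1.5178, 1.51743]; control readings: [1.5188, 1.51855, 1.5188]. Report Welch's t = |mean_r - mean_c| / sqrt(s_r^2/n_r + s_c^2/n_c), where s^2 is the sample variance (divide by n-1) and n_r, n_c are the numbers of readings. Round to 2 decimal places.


Welch's t-criterion for glass RI comparison:
Recovered mean = sum / n_r = 6.07064 / 4 = 1.51766
Control mean = sum / n_c = 4.55615 / 3 = 1.5187167
Recovered sample variance s_r^2 = 3.28667e-08
Control sample variance s_c^2 = 2.08333e-08
Welch SE (unpooled) = sqrt(s_r^2/n_r + s_c^2/n_c) = sqrt(8.21667e-09 + 6.94444e-09) = sqrt(1.51611e-08) = 0.00012313
|mean_r - mean_c| = 0.00105667
t = 0.00105667 / 0.00012313 = 8.58

8.58


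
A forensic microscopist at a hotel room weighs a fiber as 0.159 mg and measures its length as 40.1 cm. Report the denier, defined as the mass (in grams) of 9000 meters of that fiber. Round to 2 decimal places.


Denier calculation:
Mass in grams = 0.159 mg / 1000 = 0.000159 g
Length in meters = 40.1 cm / 100 = 0.401 m
Linear density = mass / length = 0.000159 / 0.401 = 0.00039651 g/m
Denier = (g/m) * 9000 = 0.00039651 * 9000 = 3.57

3.57


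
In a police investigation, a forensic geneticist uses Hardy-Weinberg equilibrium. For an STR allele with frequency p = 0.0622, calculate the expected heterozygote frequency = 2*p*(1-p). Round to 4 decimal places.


Hardy-Weinberg heterozygote frequency:
q = 1 - p = 1 - 0.0622 = 0.9378
2pq = 2 * 0.0622 * 0.9378 = 0.1167

0.1167


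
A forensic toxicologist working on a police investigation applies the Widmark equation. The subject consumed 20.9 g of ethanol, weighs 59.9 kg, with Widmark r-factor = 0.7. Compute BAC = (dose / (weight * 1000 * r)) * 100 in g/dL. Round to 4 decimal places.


Applying the Widmark formula:
BAC = (dose_g / (body_wt * 1000 * r)) * 100
Denominator = 59.9 * 1000 * 0.7 = 41930
BAC = (20.9 / 41930) * 100
BAC = 0.0498 g/dL

0.0498


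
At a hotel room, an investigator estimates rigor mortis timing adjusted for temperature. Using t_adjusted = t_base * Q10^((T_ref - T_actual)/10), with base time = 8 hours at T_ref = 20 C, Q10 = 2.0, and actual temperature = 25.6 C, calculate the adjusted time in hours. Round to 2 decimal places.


Rigor mortis time adjustment:
Exponent = (T_ref - T_actual) / 10 = (20 - 25.6) / 10 = -0.56
Q10 factor = 2.0^-0.56 = 0.6783
t_adjusted = 8 * 0.6783 = 5.43 hours

5.43


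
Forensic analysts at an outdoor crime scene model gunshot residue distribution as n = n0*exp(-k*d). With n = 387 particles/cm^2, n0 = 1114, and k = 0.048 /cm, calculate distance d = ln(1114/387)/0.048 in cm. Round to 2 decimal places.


GSR distance calculation:
n0/n = 1114 / 387 = 2.878553
ln(n0/n) = 1.057288
d = 1.057288 / 0.048 = 22.03 cm

22.03


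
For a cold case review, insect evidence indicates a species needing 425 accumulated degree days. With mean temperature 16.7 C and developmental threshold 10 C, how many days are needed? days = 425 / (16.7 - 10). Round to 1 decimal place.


Insect development time:
Effective temperature = avg_temp - T_base = 16.7 - 10 = 6.7 C
Days = ADD / effective_temp = 425 / 6.7 = 63.4 days

63.4


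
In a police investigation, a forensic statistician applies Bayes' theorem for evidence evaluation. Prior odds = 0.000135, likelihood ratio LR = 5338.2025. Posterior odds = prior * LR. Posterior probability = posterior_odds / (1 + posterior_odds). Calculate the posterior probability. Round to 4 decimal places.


Bayesian evidence evaluation:
Posterior odds = prior_odds * LR = 0.000135 * 5338.2025 = 0.7206573
Posterior probability = posterior_odds / (1 + posterior_odds)
= 0.7206573 / (1 + 0.7206573)
= 0.7206573 / 1.7206573
= 0.4188

0.4188


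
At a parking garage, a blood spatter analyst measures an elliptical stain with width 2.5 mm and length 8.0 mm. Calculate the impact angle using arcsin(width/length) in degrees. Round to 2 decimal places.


Blood spatter impact angle calculation:
width / length = 2.5 / 8.0 = 0.3125
angle = arcsin(0.3125)
angle = 18.21 degrees

18.21


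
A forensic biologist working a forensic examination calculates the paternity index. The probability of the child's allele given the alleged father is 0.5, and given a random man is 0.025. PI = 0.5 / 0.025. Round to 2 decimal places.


Paternity Index calculation:
PI = P(allele|father) / P(allele|random)
PI = 0.5 / 0.025
PI = 20.00

20.00


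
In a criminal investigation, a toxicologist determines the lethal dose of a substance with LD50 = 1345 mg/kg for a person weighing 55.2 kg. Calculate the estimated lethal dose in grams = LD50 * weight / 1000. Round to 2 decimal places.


Lethal dose calculation:
Lethal dose = LD50 * body_weight / 1000
= 1345 * 55.2 / 1000
= 74244 / 1000
= 74.24 g

74.24


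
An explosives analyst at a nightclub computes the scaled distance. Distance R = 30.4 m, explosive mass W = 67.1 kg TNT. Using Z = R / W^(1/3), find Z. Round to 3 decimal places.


Scaled distance calculation:
W^(1/3) = 67.1^(1/3) = 4.063568
Z = R / W^(1/3) = 30.4 / 4.063568
Z = 7.481 m/kg^(1/3)

7.481


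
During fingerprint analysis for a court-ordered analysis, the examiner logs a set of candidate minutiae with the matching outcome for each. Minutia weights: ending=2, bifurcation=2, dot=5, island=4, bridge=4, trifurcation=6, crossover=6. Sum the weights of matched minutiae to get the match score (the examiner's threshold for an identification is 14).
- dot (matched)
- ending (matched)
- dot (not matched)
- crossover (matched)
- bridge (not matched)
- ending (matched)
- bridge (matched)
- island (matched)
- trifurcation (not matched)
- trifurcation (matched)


Weighted minutiae match score:
  dot: matched, +5 (running total 5)
  ending: matched, +2 (running total 7)
  dot: not matched, +0
  crossover: matched, +6 (running total 13)
  bridge: not matched, +0
  ending: matched, +2 (running total 15)
  bridge: matched, +4 (running total 19)
  island: matched, +4 (running total 23)
  trifurcation: not matched, +0
  trifurcation: matched, +6 (running total 29)
Total score = 29
Threshold = 14; verdict = identification

29


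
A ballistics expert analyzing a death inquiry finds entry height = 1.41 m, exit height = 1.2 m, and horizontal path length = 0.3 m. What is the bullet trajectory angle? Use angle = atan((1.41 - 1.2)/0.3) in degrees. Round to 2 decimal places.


Bullet trajectory angle:
Height difference = 1.41 - 1.2 = 0.21 m
angle = atan(0.21 / 0.3)
angle = atan(0.7)
angle = 34.99 degrees

34.99


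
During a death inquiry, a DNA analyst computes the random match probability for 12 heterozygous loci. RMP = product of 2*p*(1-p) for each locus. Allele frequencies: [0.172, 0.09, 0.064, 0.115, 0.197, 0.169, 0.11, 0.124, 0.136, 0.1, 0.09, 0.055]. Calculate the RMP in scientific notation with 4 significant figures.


Computing RMP for 12 loci:
Locus 1: 2 * 0.172 * 0.828 = 0.284832
Locus 2: 2 * 0.09 * 0.91 = 0.1638
Locus 3: 2 * 0.064 * 0.936 = 0.119808
Locus 4: 2 * 0.115 * 0.885 = 0.20355
Locus 5: 2 * 0.197 * 0.803 = 0.316382
Locus 6: 2 * 0.169 * 0.831 = 0.280878
Locus 7: 2 * 0.11 * 0.89 = 0.1958
Locus 8: 2 * 0.124 * 0.876 = 0.217248
Locus 9: 2 * 0.136 * 0.864 = 0.235008
Locus 10: 2 * 0.1 * 0.9 = 0.18
Locus 11: 2 * 0.09 * 0.91 = 0.1638
Locus 12: 2 * 0.055 * 0.945 = 0.10395
RMP = 3.098e-09

3.098e-09


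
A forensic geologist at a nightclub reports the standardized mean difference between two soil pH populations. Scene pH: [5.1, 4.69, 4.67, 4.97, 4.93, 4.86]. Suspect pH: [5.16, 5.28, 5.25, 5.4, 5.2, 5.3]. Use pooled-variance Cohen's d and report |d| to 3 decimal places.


Pooled-variance Cohen's d for soil pH comparison:
Scene mean = 29.22 / 6 = 4.87
Suspect mean = 31.59 / 6 = 5.265
Scene sample variance s_s^2 = 0.0278
Suspect sample variance s_c^2 = 0.00703
Pooled variance = ((n_s-1)*s_s^2 + (n_c-1)*s_c^2) / (n_s + n_c - 2) = 0.017415
Pooled SD = sqrt(0.017415) = 0.131966
Mean difference = -0.395
|d| = |-0.395| / 0.131966 = 2.993

2.993


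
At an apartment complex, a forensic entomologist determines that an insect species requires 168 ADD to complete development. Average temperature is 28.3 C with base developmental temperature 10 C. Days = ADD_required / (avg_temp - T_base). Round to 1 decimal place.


Insect development time:
Effective temperature = avg_temp - T_base = 28.3 - 10 = 18.3 C
Days = ADD / effective_temp = 168 / 18.3 = 9.2 days

9.2


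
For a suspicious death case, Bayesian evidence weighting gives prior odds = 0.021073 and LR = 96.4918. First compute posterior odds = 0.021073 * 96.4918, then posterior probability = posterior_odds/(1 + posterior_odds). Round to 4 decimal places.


Bayesian evidence evaluation:
Posterior odds = prior_odds * LR = 0.021073 * 96.4918 = 2.033372
Posterior probability = posterior_odds / (1 + posterior_odds)
= 2.033372 / (1 + 2.033372)
= 2.033372 / 3.033372
= 0.6703

0.6703


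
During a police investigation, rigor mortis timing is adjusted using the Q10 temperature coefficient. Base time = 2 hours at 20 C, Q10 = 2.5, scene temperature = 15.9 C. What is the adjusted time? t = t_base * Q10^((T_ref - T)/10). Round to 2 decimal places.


Rigor mortis time adjustment:
Exponent = (T_ref - T_actual) / 10 = (20 - 15.9) / 10 = 0.41
Q10 factor = 2.5^0.41 = 1.45598
t_adjusted = 2 * 1.45598 = 2.91 hours

2.91


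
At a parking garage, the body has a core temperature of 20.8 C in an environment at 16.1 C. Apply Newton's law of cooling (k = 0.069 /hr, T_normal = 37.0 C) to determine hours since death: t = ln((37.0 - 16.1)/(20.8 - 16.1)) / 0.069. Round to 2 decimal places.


Using Newton's law of cooling:
t = ln((T_normal - T_ambient) / (T_body - T_ambient)) / k
T_normal - T_ambient = 20.9
T_body - T_ambient = 4.7
Ratio = 4.446809
ln(ratio) = 1.492187
t = 1.492187 / 0.069 = 21.63 hours

21.63


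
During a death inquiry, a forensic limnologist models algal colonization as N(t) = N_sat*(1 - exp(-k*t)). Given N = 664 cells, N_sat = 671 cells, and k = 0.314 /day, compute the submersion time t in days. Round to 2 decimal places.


PMSI from diatom colonization curve:
N / N_sat = 664 / 671 = 0.989568
1 - N/N_sat = 0.010432
ln(1 - N/N_sat) = -4.562877
t = -ln(1 - N/N_sat) / k = -(-4.562877) / 0.314 = 14.53 days

14.53


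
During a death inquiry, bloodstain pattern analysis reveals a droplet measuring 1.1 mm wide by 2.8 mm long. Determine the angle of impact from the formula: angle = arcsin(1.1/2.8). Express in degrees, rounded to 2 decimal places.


Blood spatter impact angle calculation:
width / length = 1.1 / 2.8 = 0.392857
angle = arcsin(0.392857)
angle = 23.13 degrees

23.13


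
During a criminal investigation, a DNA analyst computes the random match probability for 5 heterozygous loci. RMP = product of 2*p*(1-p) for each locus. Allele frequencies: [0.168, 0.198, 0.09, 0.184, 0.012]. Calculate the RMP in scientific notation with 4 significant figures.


Computing RMP for 5 loci:
Locus 1: 2 * 0.168 * 0.832 = 0.279552
Locus 2: 2 * 0.198 * 0.802 = 0.317592
Locus 3: 2 * 0.09 * 0.91 = 0.1638
Locus 4: 2 * 0.184 * 0.816 = 0.300288
Locus 5: 2 * 0.012 * 0.988 = 0.023712
RMP = 1.036e-04

1.036e-04


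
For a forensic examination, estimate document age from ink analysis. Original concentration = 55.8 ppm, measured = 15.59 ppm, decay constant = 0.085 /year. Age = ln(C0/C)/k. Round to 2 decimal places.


Document age estimation:
C0/C = 55.8 / 15.59 = 3.579217
ln(C0/C) = 1.275144
t = 1.275144 / 0.085 = 15.00 years

15.00


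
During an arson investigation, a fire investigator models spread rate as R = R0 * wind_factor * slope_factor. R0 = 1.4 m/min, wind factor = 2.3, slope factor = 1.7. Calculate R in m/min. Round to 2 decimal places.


Fire spread rate calculation:
R = R0 * wind_factor * slope_factor
= 1.4 * 2.3 * 1.7
= 3.22 * 1.7
= 5.47 m/min

5.47


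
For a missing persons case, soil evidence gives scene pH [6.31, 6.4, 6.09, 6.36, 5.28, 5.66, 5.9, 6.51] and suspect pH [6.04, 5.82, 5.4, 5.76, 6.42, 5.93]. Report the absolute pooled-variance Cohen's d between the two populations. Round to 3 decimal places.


Pooled-variance Cohen's d for soil pH comparison:
Scene mean = 48.51 / 8 = 6.06375
Suspect mean = 35.37 / 6 = 5.895
Scene sample variance s_s^2 = 0.18077
Suspect sample variance s_c^2 = 0.11335
Pooled variance = ((n_s-1)*s_s^2 + (n_c-1)*s_c^2) / (n_s + n_c - 2) = 0.152678
Pooled SD = sqrt(0.152678) = 0.39074
Mean difference = 0.16875
|d| = |0.16875| / 0.39074 = 0.432

0.432


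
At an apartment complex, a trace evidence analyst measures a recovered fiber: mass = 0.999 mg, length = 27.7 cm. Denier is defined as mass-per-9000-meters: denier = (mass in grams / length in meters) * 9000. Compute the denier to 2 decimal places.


Denier calculation:
Mass in grams = 0.999 mg / 1000 = 0.000999 g
Length in meters = 27.7 cm / 100 = 0.277 m
Linear density = mass / length = 0.000999 / 0.277 = 0.0036065 g/m
Denier = (g/m) * 9000 = 0.0036065 * 9000 = 32.46

32.46


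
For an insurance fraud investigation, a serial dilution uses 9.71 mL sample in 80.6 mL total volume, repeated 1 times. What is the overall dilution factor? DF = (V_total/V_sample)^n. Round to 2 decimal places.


Dilution factor calculation:
Single dilution = V_total / V_sample = 80.6 / 9.71 ≈ 8.300721
Number of dilutions = 1
Total DF = (80.6 / 9.71)^1 (full precision, rounded at the end) = 8.30

8.30


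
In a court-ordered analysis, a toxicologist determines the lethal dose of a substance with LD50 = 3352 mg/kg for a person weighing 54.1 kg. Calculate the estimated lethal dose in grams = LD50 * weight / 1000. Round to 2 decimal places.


Lethal dose calculation:
Lethal dose = LD50 * body_weight / 1000
= 3352 * 54.1 / 1000
= 181343.2 / 1000
= 181.34 g

181.34


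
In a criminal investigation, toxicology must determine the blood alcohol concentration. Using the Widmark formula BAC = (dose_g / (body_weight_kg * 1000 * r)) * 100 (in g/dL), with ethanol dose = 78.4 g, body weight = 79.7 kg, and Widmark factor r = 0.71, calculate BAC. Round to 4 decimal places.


Applying the Widmark formula:
BAC = (dose_g / (body_wt * 1000 * r)) * 100
Denominator = 79.7 * 1000 * 0.71 = 56587
BAC = (78.4 / 56587) * 100
BAC = 0.1385 g/dL

0.1385


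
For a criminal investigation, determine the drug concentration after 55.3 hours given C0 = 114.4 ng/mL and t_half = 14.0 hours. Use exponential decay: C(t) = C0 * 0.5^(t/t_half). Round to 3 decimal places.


Drug concentration decay:
Number of half-lives = t / t_half = 55.3 / 14.0 = 3.95
Decay factor = 0.5^3.95 = 0.06470406
C(t) = 114.4 * 0.06470406 = 7.402 ng/mL

7.402


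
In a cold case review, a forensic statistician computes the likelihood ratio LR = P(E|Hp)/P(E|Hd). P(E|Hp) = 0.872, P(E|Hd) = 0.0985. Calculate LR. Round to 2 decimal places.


Likelihood ratio calculation:
LR = P(E|Hp) / P(E|Hd)
LR = 0.872 / 0.0985
LR = 8.85

8.85


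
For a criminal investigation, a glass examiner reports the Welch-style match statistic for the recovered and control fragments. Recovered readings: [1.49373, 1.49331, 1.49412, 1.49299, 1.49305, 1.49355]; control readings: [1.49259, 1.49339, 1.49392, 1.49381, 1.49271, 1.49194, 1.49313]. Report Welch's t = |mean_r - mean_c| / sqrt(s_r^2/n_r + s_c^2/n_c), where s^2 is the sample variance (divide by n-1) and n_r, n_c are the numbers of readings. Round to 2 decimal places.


Welch's t-criterion for glass RI comparison:
Recovered mean = sum / n_r = 8.96075 / 6 = 1.4934583
Control mean = sum / n_c = 10.45149 / 7 = 1.49307
Recovered sample variance s_r^2 = 1.85617e-07
Control sample variance s_c^2 = 5.02167e-07
Welch SE (unpooled) = sqrt(s_r^2/n_r + s_c^2/n_c) = sqrt(3.09361e-08 + 7.17381e-08) = sqrt(1.02674e-07) = 0.000320428
|mean_r - mean_c| = 0.000388333
t = 0.000388333 / 0.000320428 = 1.21

1.21


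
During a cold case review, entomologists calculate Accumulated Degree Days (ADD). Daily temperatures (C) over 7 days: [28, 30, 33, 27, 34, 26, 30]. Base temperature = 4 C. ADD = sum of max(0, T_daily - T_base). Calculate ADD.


Computing ADD day by day:
Day 1: max(0, 28 - 4) = 24
Day 2: max(0, 30 - 4) = 26
Day 3: max(0, 33 - 4) = 29
Day 4: max(0, 27 - 4) = 23
Day 5: max(0, 34 - 4) = 30
Day 6: max(0, 26 - 4) = 22
Day 7: max(0, 30 - 4) = 26
Total ADD = 180

180


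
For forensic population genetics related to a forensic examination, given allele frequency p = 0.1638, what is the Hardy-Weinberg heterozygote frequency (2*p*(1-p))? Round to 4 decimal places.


Hardy-Weinberg heterozygote frequency:
q = 1 - p = 1 - 0.1638 = 0.8362
2pq = 2 * 0.1638 * 0.8362 = 0.2739

0.2739


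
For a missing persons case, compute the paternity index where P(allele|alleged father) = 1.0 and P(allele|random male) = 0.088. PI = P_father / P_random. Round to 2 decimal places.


Paternity Index calculation:
PI = P(allele|father) / P(allele|random)
PI = 1.0 / 0.088
PI = 11.36

11.36


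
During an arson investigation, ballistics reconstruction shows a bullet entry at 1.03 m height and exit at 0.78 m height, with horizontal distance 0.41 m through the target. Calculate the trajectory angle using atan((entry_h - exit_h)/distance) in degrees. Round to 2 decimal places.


Bullet trajectory angle:
Height difference = 1.03 - 0.78 = 0.25 m
angle = atan(0.25 / 0.41)
angle = atan(0.609756)
angle = 31.37 degrees

31.37


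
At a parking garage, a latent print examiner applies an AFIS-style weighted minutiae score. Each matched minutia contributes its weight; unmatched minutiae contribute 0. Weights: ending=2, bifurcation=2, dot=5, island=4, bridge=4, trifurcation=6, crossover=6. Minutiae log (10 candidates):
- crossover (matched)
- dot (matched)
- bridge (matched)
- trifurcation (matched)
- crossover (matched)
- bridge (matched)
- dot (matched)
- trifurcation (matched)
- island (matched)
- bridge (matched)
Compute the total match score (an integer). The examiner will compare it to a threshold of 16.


Weighted minutiae match score:
  crossover: matched, +6 (running total 6)
  dot: matched, +5 (running total 11)
  bridge: matched, +4 (running total 15)
  trifurcation: matched, +6 (running total 21)
  crossover: matched, +6 (running total 27)
  bridge: matched, +4 (running total 31)
  dot: matched, +5 (running total 36)
  trifurcation: matched, +6 (running total 42)
  island: matched, +4 (running total 46)
  bridge: matched, +4 (running total 50)
Total score = 50
Threshold = 16; verdict = identification

50


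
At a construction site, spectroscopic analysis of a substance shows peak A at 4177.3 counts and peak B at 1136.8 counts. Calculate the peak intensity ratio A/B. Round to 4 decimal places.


Spectral peak ratio:
Peak A = 4177.3 counts
Peak B = 1136.8 counts
Ratio = 4177.3 / 1136.8 = 3.6746

3.6746


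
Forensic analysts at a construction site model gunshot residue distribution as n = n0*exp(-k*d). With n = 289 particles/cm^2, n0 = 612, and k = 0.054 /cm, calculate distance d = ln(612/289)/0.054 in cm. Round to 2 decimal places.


GSR distance calculation:
n0/n = 612 / 289 = 2.117647
ln(n0/n) = 0.750306
d = 0.750306 / 0.054 = 13.89 cm

13.89


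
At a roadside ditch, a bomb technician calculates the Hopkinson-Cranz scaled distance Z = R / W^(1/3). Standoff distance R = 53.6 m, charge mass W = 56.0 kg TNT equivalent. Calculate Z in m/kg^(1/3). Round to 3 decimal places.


Scaled distance calculation:
W^(1/3) = 56.0^(1/3) = 3.825862
Z = R / W^(1/3) = 53.6 / 3.825862
Z = 14.010 m/kg^(1/3)

14.010


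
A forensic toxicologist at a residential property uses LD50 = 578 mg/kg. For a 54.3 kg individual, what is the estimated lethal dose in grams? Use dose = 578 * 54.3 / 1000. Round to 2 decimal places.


Lethal dose calculation:
Lethal dose = LD50 * body_weight / 1000
= 578 * 54.3 / 1000
= 31385.4 / 1000
= 31.39 g

31.39


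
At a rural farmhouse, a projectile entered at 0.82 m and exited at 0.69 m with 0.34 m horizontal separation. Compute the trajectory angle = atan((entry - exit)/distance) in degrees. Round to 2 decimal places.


Bullet trajectory angle:
Height difference = 0.82 - 0.69 = 0.13 m
angle = atan(0.13 / 0.34)
angle = atan(0.382353)
angle = 20.92 degrees

20.92


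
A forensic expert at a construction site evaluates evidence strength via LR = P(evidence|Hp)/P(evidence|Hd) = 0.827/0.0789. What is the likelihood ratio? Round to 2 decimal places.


Likelihood ratio calculation:
LR = P(E|Hp) / P(E|Hd)
LR = 0.827 / 0.0789
LR = 10.48

10.48


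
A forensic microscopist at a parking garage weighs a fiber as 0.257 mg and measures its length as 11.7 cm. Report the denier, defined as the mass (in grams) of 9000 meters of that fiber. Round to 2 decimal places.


Denier calculation:
Mass in grams = 0.257 mg / 1000 = 0.000257 g
Length in meters = 11.7 cm / 100 = 0.117 m
Linear density = mass / length = 0.000257 / 0.117 = 0.00219658 g/m
Denier = (g/m) * 9000 = 0.00219658 * 9000 = 19.77

19.77


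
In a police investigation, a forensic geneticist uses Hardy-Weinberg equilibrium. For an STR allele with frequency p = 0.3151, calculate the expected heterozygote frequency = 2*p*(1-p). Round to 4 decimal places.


Hardy-Weinberg heterozygote frequency:
q = 1 - p = 1 - 0.3151 = 0.6849
2pq = 2 * 0.3151 * 0.6849 = 0.4316

0.4316


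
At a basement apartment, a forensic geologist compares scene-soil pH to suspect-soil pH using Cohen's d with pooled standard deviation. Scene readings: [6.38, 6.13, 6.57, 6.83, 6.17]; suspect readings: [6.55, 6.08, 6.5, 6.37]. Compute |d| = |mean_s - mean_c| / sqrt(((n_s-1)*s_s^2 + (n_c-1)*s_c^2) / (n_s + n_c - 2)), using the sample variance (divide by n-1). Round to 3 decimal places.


Pooled-variance Cohen's d for soil pH comparison:
Scene mean = 32.08 / 5 = 6.416
Suspect mean = 25.5 / 4 = 6.375
Scene sample variance s_s^2 = 0.08468
Suspect sample variance s_c^2 = 0.044433
Pooled variance = ((n_s-1)*s_s^2 + (n_c-1)*s_c^2) / (n_s + n_c - 2) = 0.067431
Pooled SD = sqrt(0.067431) = 0.259675
Mean difference = 0.041
|d| = |0.041| / 0.259675 = 0.158

0.158


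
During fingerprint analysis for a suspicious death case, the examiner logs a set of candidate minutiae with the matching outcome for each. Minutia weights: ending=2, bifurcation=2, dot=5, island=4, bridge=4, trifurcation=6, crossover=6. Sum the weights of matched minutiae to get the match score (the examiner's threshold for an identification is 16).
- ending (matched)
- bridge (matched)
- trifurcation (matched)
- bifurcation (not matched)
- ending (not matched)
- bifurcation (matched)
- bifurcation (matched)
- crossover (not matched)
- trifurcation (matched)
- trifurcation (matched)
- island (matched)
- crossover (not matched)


Weighted minutiae match score:
  ending: matched, +2 (running total 2)
  bridge: matched, +4 (running total 6)
  trifurcation: matched, +6 (running total 12)
  bifurcation: not matched, +0
  ending: not matched, +0
  bifurcation: matched, +2 (running total 14)
  bifurcation: matched, +2 (running total 16)
  crossover: not matched, +0
  trifurcation: matched, +6 (running total 22)
  trifurcation: matched, +6 (running total 28)
  island: matched, +4 (running total 32)
  crossover: not matched, +0
Total score = 32
Threshold = 16; verdict = identification

32


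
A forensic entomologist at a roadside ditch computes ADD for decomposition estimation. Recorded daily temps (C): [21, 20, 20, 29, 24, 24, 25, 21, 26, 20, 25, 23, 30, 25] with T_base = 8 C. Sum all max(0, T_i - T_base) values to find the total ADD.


Computing ADD day by day:
Day 1: max(0, 21 - 8) = 13
Day 2: max(0, 20 - 8) = 12
Day 3: max(0, 20 - 8) = 12
Day 4: max(0, 29 - 8) = 21
Day 5: max(0, 24 - 8) = 16
Day 6: max(0, 24 - 8) = 16
Day 7: max(0, 25 - 8) = 17
Day 8: max(0, 21 - 8) = 13
Day 9: max(0, 26 - 8) = 18
Day 10: max(0, 20 - 8) = 12
Day 11: max(0, 25 - 8) = 17
Day 12: max(0, 23 - 8) = 15
Day 13: max(0, 30 - 8) = 22
Day 14: max(0, 25 - 8) = 17
Total ADD = 221

221


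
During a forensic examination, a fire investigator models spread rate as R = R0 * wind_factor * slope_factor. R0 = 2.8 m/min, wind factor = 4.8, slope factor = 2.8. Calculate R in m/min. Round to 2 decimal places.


Fire spread rate calculation:
R = R0 * wind_factor * slope_factor
= 2.8 * 4.8 * 2.8
= 13.44 * 2.8
= 37.63 m/min

37.63


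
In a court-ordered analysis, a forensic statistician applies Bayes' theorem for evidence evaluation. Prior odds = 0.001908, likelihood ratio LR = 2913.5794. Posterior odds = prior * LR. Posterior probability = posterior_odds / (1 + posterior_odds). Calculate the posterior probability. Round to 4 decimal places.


Bayesian evidence evaluation:
Posterior odds = prior_odds * LR = 0.001908 * 2913.5794 = 5.559109
Posterior probability = posterior_odds / (1 + posterior_odds)
= 5.559109 / (1 + 5.559109)
= 5.559109 / 6.559109
= 0.8475

0.8475


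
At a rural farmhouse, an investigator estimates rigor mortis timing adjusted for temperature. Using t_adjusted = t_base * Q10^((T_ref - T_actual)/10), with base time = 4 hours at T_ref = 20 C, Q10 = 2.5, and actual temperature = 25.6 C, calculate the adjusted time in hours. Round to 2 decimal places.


Rigor mortis time adjustment:
Exponent = (T_ref - T_actual) / 10 = (20 - 25.6) / 10 = -0.56
Q10 factor = 2.5^-0.56 = 0.59862
t_adjusted = 4 * 0.59862 = 2.39 hours

2.39


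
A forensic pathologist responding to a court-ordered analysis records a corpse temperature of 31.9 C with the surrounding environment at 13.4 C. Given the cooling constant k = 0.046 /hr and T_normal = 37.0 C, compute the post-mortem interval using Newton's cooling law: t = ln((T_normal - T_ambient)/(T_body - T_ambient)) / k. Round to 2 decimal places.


Using Newton's law of cooling:
t = ln((T_normal - T_ambient) / (T_body - T_ambient)) / k
T_normal - T_ambient = 23.6
T_body - T_ambient = 18.5
Ratio = 1.275676
ln(ratio) = 0.243476
t = 0.243476 / 0.046 = 5.29 hours

5.29


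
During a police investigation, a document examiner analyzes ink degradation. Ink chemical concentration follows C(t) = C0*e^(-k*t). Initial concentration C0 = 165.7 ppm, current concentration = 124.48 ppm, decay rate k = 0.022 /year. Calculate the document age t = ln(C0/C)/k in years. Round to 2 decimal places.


Document age estimation:
C0/C = 165.7 / 124.48 = 1.331138
ln(C0/C) = 0.286034
t = 0.286034 / 0.022 = 13.00 years

13.00


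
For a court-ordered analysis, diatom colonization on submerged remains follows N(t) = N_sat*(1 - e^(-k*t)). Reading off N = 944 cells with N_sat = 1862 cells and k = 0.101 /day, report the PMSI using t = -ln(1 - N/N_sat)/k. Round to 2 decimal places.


PMSI from diatom colonization curve:
N / N_sat = 944 / 1862 = 0.506982
1 - N/N_sat = 0.493018
ln(1 - N/N_sat) = -0.70721
t = -ln(1 - N/N_sat) / k = -(-0.70721) / 0.101 = 7.00 days

7.00


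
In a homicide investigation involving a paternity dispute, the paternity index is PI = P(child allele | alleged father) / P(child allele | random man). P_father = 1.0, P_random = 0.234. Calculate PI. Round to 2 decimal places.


Paternity Index calculation:
PI = P(allele|father) / P(allele|random)
PI = 1.0 / 0.234
PI = 4.27

4.27


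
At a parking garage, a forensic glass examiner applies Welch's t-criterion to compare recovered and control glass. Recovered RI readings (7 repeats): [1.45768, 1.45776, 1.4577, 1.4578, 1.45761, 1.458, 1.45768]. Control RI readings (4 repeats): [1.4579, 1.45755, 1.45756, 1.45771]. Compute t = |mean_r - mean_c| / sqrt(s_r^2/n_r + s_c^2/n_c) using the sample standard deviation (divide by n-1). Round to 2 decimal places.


Welch's t-criterion for glass RI comparison:
Recovered mean = sum / n_r = 10.20423 / 7 = 1.4577471
Control mean = sum / n_c = 5.83072 / 4 = 1.45768
Recovered sample variance s_r^2 = 1.61571e-08
Control sample variance s_c^2 = 2.68667e-08
Welch SE (unpooled) = sqrt(s_r^2/n_r + s_c^2/n_c) = sqrt(2.30816e-09 + 6.71667e-09) = sqrt(9.02483e-09) = 9.49991e-05
|mean_r - mean_c| = 6.71429e-05
t = 6.71429e-05 / 9.49991e-05 = 0.71

0.71


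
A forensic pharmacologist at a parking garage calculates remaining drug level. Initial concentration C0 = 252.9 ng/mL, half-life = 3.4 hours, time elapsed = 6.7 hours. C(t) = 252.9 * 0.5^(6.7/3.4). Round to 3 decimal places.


Drug concentration decay:
Number of half-lives = t / t_half = 6.7 / 3.4 = 1.970588
Decay factor = 0.5^1.970588 = 0.25514902
C(t) = 252.9 * 0.25514902 = 64.527 ng/mL

64.527


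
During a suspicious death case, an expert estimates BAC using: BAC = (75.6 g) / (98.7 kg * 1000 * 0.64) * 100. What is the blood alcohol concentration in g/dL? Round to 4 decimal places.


Applying the Widmark formula:
BAC = (dose_g / (body_wt * 1000 * r)) * 100
Denominator = 98.7 * 1000 * 0.64 = 63168
BAC = (75.6 / 63168) * 100
BAC = 0.1197 g/dL

0.1197


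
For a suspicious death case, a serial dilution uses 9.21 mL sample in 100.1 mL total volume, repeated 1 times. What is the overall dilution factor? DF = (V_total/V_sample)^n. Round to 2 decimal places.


Dilution factor calculation:
Single dilution = V_total / V_sample = 100.1 / 9.21 ≈ 10.868621
Number of dilutions = 1
Total DF = (100.1 / 9.21)^1 (full precision, rounded at the end) = 10.87

10.87


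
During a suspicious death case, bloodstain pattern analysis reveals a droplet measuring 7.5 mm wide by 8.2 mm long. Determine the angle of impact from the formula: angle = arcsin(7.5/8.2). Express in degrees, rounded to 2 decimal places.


Blood spatter impact angle calculation:
width / length = 7.5 / 8.2 = 0.914634
angle = arcsin(0.914634)
angle = 66.15 degrees

66.15


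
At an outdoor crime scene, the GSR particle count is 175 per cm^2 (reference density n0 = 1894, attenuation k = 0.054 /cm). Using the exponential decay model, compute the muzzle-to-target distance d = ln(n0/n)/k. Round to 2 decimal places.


GSR distance calculation:
n0/n = 1894 / 175 = 10.822857
ln(n0/n) = 2.38166
d = 2.38166 / 0.054 = 44.10 cm

44.10


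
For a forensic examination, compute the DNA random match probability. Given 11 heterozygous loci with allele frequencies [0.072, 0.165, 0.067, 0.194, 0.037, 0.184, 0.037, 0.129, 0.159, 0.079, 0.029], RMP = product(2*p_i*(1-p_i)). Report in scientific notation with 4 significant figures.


Computing RMP for 11 loci:
Locus 1: 2 * 0.072 * 0.928 = 0.133632
Locus 2: 2 * 0.165 * 0.835 = 0.27555
Locus 3: 2 * 0.067 * 0.933 = 0.125022
Locus 4: 2 * 0.194 * 0.806 = 0.312728
Locus 5: 2 * 0.037 * 0.963 = 0.071262
Locus 6: 2 * 0.184 * 0.816 = 0.300288
Locus 7: 2 * 0.037 * 0.963 = 0.071262
Locus 8: 2 * 0.129 * 0.871 = 0.224718
Locus 9: 2 * 0.159 * 0.841 = 0.267438
Locus 10: 2 * 0.079 * 0.921 = 0.145518
Locus 11: 2 * 0.029 * 0.971 = 0.056318
RMP = 1.081e-09

1.081e-09


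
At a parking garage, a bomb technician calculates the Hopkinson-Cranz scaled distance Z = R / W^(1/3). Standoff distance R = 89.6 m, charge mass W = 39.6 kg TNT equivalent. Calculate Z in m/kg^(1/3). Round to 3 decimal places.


Scaled distance calculation:
W^(1/3) = 39.6^(1/3) = 3.408514
Z = R / W^(1/3) = 89.6 / 3.408514
Z = 26.287 m/kg^(1/3)

26.287


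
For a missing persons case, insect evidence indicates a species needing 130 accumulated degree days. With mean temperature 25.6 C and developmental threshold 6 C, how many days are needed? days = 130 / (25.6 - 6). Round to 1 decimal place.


Insect development time:
Effective temperature = avg_temp - T_base = 25.6 - 6 = 19.6 C
Days = ADD / effective_temp = 130 / 19.6 = 6.6 days

6.6


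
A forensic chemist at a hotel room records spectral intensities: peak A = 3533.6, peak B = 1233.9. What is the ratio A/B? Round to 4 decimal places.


Spectral peak ratio:
Peak A = 3533.6 counts
Peak B = 1233.9 counts
Ratio = 3533.6 / 1233.9 = 2.8638

2.8638


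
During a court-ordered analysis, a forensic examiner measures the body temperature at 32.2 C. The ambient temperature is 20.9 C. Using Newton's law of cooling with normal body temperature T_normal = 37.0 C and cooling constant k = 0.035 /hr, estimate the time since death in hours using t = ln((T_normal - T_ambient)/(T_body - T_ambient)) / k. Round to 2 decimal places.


Using Newton's law of cooling:
t = ln((T_normal - T_ambient) / (T_body - T_ambient)) / k
T_normal - T_ambient = 16.1
T_body - T_ambient = 11.3
Ratio = 1.424779
ln(ratio) = 0.354017
t = 0.354017 / 0.035 = 10.11 hours

10.11
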